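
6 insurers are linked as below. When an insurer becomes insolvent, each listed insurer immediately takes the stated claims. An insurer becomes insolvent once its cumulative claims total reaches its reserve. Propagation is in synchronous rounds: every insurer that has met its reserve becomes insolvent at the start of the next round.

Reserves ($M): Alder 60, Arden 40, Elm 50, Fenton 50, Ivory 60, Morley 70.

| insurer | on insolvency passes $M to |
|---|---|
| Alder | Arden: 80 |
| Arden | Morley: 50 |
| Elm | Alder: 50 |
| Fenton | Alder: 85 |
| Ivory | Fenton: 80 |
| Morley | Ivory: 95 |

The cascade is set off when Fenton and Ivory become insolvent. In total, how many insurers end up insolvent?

4

Round 1 — Fenton, Ivory become insolvent (initial).
  Alder: +85 → 85 ≥ 60
Round 2 — Alder becomes insolvent.
  Arden: +80 → 80 ≥ 40
Round 3 — Arden becomes insolvent.
  Morley: +50 → 50 < 70
No further insolvencies.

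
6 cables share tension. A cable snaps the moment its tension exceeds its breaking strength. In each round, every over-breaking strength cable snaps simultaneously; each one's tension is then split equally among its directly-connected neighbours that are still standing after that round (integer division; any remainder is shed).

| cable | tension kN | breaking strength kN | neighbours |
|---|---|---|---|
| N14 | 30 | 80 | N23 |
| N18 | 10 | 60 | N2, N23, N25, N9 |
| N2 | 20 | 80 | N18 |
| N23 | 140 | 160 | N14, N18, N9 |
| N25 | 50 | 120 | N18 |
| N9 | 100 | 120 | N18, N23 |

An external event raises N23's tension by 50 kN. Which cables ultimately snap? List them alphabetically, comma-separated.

Round 1 — N23 at 190 > 160. N23 snaps.
  N23 sheds 190 kN to N14, N18, N9: 63 each (1 lost).
    N14: 30+63 = 93 > 80
    N18: 10+63 = 73 > 60
    N9: 100+63 = 163 > 120
Round 2 — N14, N18, N9 snap.
  N14 sheds 93 kN: no online neighbours, lost.
  N18 sheds 73 kN to N2, N25: 36 each (1 lost).
    N2: 20+36 = 56 ≤ 80
    N25: 50+36 = 86 ≤ 120
  N9 sheds 163 kN: no online neighbours, lost.
No further breaks.

N14, N18, N23, N9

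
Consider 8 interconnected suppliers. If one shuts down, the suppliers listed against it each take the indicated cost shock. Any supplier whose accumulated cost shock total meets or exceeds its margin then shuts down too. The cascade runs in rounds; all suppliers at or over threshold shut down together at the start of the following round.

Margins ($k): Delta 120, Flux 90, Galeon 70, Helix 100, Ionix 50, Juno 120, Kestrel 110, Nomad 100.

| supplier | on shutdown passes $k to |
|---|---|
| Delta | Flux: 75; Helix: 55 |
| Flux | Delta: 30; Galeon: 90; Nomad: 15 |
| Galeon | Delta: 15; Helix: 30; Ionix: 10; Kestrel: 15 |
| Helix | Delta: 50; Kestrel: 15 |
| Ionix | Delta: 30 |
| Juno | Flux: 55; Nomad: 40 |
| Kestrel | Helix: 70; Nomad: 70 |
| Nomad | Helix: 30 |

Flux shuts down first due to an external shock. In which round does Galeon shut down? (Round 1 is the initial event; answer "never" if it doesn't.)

Round 1 — Flux shuts down (initial).
  Delta: +30 → 30 < 120
  Galeon: +90 → 90 ≥ 70
  Nomad: +15 → 15 < 100
Round 2 — Galeon shuts down.
  Delta: +15 → 45 < 120
  Helix: +30 → 30 < 100
  Ionix: +10 → 10 < 50
  Kestrel: +15 → 15 < 110
No further shutdowns.

2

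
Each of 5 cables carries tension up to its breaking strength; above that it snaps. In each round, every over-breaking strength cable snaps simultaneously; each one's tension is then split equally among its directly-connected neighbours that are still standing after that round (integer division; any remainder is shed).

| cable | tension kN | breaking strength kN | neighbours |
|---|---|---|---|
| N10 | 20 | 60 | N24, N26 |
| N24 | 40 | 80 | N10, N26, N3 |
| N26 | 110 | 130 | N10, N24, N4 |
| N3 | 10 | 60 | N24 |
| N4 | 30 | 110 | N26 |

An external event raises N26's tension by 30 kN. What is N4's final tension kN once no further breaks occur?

76

Round 1 — N26 at 140 > 130. N26 snaps.
  N26 sheds 140 kN to N10, N24, N4: 46 each (2 lost).
    N10: 20+46 = 66 > 60
    N24: 40+46 = 86 > 80
    N4: 30+46 = 76 ≤ 110
Round 2 — N10, N24 snap.
  N10 sheds 66 kN: no online neighbours, lost.
  N24 sheds 86 kN to N3: 86 each.
    N3: 10+86 = 96 > 60
Round 3 — N3 snaps.
  N3 sheds 96 kN: no online neighbours, lost.
No further breaks.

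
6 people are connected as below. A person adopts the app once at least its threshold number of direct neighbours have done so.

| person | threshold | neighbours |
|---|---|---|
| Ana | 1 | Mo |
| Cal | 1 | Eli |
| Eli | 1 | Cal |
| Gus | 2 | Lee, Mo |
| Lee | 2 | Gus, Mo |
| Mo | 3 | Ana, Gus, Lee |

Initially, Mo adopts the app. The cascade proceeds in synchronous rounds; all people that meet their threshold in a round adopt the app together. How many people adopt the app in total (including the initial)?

Round 1 — Mo adopts the app (initial).
Round 2 — checking thresholds:
  Ana: 1 of 1 neighbours ≥ 1, adopts the app.
  Gus: 1 of 2 neighbours < 2, not yet.
  Lee: 1 of 2 neighbours < 2, not yet.
Round 3 — no new adoptions; cascade stops.

2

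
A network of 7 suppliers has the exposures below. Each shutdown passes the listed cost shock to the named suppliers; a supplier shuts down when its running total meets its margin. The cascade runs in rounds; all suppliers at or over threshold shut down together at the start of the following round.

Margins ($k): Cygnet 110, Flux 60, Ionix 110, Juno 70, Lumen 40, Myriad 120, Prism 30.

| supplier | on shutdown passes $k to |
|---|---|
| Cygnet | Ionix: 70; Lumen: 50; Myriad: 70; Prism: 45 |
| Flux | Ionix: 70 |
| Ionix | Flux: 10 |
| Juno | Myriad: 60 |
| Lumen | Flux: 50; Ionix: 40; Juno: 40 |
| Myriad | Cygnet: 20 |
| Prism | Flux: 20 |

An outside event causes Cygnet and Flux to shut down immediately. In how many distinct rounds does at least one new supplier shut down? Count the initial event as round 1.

Round 1 — Cygnet, Flux shut down (initial).
  Ionix: +70+70 → 140 ≥ 110
  Lumen: +50 → 50 ≥ 40
  Myriad: +70 → 70 < 120
  Prism: +45 → 45 ≥ 30
Round 2 — Ionix, Lumen, Prism shut down.
  Juno: +40 → 40 < 70
No further shutdowns.

2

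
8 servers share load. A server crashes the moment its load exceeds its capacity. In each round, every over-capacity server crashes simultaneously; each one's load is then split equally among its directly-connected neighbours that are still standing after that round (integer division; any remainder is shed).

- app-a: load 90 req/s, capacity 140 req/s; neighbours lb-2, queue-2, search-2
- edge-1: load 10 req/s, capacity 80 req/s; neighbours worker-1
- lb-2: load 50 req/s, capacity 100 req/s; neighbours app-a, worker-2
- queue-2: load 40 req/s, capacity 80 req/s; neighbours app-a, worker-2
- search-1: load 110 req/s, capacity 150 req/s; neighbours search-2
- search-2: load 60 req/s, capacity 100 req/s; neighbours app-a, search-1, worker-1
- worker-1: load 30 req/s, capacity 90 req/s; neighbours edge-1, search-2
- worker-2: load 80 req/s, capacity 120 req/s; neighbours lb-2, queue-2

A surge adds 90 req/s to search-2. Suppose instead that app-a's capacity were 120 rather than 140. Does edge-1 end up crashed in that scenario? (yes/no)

no

With app-a's capacity at 120:
Round 1 — search-2 at 150 > 100. search-2 crashes.
  search-2 sheds 150 req/s to app-a, search-1, worker-1: 50 each.
    app-a: 90+50 = 140 > 120
    search-1: 110+50 = 160 > 150
    worker-1: 30+50 = 80 ≤ 90
Round 2 — app-a, search-1 crash.
  app-a sheds 140 req/s to lb-2, queue-2: 70 each.
    lb-2: 50+70 = 120 > 100
    queue-2: 40+70 = 110 > 80
  search-1 sheds 160 req/s: no online neighbours, lost.
Round 3 — lb-2, queue-2 crash.
  lb-2 sheds 120 req/s to worker-2: 120 each.
    worker-2: 80+120 = 200 > 120
  queue-2 sheds 110 req/s to worker-2: 110 each.
    worker-2: 200+110 = 310 > 120
Round 4 — worker-2 crashes.
  worker-2 sheds 310 req/s: no online neighbours, lost.
No further crashes.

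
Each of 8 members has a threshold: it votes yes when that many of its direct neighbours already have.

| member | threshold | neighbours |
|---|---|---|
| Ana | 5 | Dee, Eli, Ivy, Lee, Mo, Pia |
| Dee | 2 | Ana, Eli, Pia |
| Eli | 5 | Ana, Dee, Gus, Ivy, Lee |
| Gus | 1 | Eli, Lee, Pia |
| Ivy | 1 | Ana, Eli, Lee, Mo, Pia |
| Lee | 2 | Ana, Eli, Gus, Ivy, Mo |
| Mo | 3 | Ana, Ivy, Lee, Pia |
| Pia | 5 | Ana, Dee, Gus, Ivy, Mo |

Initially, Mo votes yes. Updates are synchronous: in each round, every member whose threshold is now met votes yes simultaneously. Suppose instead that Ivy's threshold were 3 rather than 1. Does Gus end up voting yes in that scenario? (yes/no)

no

With Ivy's threshold at 3:
Round 1 — Mo votes yes (initial).
Round 2 — no new yes votes; cascade stops.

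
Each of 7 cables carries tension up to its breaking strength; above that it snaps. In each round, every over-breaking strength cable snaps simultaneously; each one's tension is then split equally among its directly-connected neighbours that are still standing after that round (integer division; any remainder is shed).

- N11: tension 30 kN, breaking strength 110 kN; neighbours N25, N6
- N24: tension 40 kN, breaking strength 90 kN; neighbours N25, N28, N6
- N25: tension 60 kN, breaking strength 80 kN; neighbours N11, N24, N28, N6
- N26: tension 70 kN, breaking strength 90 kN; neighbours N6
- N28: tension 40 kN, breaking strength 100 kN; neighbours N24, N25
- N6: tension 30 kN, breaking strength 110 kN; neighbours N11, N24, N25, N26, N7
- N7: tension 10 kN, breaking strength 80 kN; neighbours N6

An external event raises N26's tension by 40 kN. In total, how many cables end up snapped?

5

Round 1 — N26 at 110 > 90. N26 snaps.
  N26 sheds 110 kN to N6: 110 each.
    N6: 30+110 = 140 > 110
Round 2 — N6 snaps.
  N6 sheds 140 kN to N11, N24, N25, N7: 35 each.
    N11: 30+35 = 65 ≤ 110
    N24: 40+35 = 75 ≤ 90
    N25: 60+35 = 95 > 80
    N7: 10+35 = 45 ≤ 80
Round 3 — N25 snaps.
  N25 sheds 95 kN to N11, N24, N28: 31 each (2 lost).
    N11: 65+31 = 96 ≤ 110
    N24: 75+31 = 106 > 90
    N28: 40+31 = 71 ≤ 100
Round 4 — N24 snaps.
  N24 sheds 106 kN to N28: 106 each.
    N28: 71+106 = 177 > 100
Round 5 — N28 snaps.
  N28 sheds 177 kN: no online neighbours, lost.
No further breaks.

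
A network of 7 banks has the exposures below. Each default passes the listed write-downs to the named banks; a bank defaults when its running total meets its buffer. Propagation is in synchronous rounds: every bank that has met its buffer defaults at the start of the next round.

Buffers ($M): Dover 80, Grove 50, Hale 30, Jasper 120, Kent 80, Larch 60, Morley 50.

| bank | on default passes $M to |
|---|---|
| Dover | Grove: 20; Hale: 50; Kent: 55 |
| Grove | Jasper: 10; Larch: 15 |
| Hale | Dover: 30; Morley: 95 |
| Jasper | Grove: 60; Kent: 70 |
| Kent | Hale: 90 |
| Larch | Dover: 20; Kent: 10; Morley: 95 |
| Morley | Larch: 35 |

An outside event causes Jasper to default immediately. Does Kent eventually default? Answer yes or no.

no

Round 1 — Jasper defaults (initial).
  Grove: +60 → 60 ≥ 50
  Kent: +70 → 70 < 80
Round 2 — Grove defaults.
  Larch: +15 → 15 < 60
No further defaults.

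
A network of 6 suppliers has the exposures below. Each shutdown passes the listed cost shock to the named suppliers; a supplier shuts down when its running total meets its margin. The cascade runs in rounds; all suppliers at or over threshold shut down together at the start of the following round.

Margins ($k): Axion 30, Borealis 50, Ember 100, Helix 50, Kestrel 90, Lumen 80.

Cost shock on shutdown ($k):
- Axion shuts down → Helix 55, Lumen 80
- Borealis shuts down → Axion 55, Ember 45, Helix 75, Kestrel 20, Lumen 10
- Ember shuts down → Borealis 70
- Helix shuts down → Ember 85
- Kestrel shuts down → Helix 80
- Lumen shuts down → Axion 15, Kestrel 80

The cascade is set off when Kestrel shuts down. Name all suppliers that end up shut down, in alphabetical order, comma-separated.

Round 1 — Kestrel shuts down (initial).
  Helix: +80 → 80 ≥ 50
Round 2 — Helix shuts down.
  Ember: +85 → 85 < 100
No further shutdowns.

Helix, Kestrel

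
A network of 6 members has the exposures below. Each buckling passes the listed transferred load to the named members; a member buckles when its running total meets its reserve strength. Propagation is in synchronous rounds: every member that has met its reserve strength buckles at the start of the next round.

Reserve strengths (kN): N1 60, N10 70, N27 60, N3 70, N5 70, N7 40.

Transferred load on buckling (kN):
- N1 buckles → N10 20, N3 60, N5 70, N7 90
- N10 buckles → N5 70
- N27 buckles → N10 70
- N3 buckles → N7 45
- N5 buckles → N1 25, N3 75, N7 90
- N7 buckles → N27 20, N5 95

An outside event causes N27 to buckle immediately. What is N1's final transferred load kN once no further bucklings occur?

Round 1 — N27 buckles (initial).
  N10: +70 → 70 ≥ 70
Round 2 — N10 buckles.
  N5: +70 → 70 ≥ 70
Round 3 — N5 buckles.
  N1: +25 → 25 < 60
  N3: +75 → 75 ≥ 70
  N7: +90 → 90 ≥ 40
Round 4 — N3, N7 buckle.
No further bucklings.

25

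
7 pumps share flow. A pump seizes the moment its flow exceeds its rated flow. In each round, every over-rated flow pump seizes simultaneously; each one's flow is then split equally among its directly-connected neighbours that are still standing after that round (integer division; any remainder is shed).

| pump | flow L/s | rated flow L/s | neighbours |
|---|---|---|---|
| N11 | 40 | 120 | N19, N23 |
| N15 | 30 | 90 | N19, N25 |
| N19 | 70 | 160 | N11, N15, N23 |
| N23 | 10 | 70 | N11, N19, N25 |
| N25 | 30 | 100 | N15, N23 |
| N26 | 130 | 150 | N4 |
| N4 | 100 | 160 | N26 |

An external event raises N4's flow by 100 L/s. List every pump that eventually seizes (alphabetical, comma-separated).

N26, N4

Round 1 — N4 at 200 > 160. N4 seizes.
  N4 sheds 200 L/s to N26: 200 each.
    N26: 130+200 = 330 > 150
Round 2 — N26 seizes.
  N26 sheds 330 L/s: no online neighbours, lost.
No further seizures.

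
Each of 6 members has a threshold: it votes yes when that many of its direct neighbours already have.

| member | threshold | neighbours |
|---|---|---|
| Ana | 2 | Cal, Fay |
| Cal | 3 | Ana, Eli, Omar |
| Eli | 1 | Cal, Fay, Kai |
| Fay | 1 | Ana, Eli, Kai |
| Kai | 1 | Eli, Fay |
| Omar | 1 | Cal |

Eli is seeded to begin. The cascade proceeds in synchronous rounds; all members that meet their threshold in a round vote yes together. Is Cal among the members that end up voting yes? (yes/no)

Round 1 — Eli votes yes (initial).
Round 2 — checking thresholds:
  Cal: 1 of 3 neighbours < 3, holds.
  Fay: 1 of 3 neighbours ≥ 1, votes yes.
  Kai: 1 of 2 neighbours ≥ 1, votes yes.
Round 3 — no new yes votes; cascade stops.

no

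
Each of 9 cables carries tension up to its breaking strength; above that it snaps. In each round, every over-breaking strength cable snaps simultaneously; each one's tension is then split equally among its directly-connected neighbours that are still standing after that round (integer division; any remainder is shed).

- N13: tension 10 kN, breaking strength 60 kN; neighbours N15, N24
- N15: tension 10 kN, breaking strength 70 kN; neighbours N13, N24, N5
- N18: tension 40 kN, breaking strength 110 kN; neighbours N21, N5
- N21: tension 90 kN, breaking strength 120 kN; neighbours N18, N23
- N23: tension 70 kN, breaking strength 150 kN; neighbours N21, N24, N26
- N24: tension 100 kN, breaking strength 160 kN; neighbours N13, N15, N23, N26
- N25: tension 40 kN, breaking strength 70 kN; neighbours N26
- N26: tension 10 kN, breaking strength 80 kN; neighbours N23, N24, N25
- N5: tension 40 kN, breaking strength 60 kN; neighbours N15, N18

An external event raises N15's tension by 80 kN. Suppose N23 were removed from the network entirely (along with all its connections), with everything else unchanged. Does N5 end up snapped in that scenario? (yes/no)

With N23 removed:
Round 1 — N15 at 90 > 70. N15 snaps.
  N15 sheds 90 kN to N13, N24, N5: 30 each.
    N13: 10+30 = 40 ≤ 60
    N24: 100+30 = 130 ≤ 160
    N5: 40+30 = 70 > 60
Round 2 — N5 snaps.
  N5 sheds 70 kN to N18: 70 each.
    N18: 40+70 = 110 ≤ 110
No further breaks.

yes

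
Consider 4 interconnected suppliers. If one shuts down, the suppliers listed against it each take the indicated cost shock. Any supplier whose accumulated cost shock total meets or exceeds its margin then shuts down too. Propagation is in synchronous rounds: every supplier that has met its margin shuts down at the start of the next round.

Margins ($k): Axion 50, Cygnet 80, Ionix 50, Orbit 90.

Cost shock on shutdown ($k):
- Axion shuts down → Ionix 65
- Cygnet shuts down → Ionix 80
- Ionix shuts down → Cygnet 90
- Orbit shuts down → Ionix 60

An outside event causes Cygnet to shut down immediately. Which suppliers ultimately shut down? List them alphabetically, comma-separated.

Round 1 — Cygnet shuts down (initial).
  Ionix: +80 → 80 ≥ 50
Round 2 — Ionix shuts down.
No further shutdowns.

Cygnet, Ionix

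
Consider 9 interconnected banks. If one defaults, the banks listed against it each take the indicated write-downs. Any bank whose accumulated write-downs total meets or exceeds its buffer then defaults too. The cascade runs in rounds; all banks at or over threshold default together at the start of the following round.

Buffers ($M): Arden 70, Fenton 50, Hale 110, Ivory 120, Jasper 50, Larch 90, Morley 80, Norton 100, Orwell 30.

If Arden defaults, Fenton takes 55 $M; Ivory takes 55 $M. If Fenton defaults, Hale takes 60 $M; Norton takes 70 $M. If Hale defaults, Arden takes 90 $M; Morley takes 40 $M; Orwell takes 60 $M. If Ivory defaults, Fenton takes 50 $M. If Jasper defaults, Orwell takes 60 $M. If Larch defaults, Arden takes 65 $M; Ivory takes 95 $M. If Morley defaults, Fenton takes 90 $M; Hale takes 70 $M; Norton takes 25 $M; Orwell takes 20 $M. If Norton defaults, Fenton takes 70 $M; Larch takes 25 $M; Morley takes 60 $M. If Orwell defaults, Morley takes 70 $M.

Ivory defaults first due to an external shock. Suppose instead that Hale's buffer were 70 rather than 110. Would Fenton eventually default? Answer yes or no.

With Hale's buffer at 70:
Round 1 — Ivory defaults (initial).
  Fenton: +50 → 50 ≥ 50
Round 2 — Fenton defaults.
  Hale: +60 → 60 < 70
  Norton: +70 → 70 < 100
No further defaults.

yes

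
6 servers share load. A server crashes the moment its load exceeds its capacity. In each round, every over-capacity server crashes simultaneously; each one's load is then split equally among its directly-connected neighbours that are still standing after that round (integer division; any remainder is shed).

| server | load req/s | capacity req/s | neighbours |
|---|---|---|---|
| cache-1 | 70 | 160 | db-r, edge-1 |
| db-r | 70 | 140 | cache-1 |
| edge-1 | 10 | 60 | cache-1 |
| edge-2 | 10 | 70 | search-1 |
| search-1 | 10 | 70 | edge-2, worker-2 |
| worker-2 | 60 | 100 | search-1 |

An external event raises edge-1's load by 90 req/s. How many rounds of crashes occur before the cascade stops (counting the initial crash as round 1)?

Round 1 — edge-1 at 100 > 60. edge-1 crashes.
  edge-1 sheds 100 req/s to cache-1: 100 each.
    cache-1: 70+100 = 170 > 160
Round 2 — cache-1 crashes.
  cache-1 sheds 170 req/s to db-r: 170 each.
    db-r: 70+170 = 240 > 140
Round 3 — db-r crashes.
  db-r sheds 240 req/s: no online neighbours, lost.
No further crashes.

3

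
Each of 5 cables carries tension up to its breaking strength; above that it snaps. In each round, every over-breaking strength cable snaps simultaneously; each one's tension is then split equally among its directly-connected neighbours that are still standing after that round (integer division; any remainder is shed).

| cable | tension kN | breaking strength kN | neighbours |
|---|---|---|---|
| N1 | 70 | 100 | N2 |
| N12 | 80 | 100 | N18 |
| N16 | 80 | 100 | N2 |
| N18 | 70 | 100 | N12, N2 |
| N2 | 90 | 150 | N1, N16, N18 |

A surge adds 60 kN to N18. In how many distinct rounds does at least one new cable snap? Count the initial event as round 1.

3

Round 1 — N18 at 130 > 100. N18 snaps.
  N18 sheds 130 kN to N12, N2: 65 each.
    N12: 80+65 = 145 > 100
    N2: 90+65 = 155 > 150
Round 2 — N12, N2 snap.
  N12 sheds 145 kN: no online neighbours, lost.
  N2 sheds 155 kN to N1, N16: 77 each (1 lost).
    N1: 70+77 = 147 > 100
    N16: 80+77 = 157 > 100
Round 3 — N1, N16 snap.
  N1 sheds 147 kN: no online neighbours, lost.
  N16 sheds 157 kN: no online neighbours, lost.
No further breaks.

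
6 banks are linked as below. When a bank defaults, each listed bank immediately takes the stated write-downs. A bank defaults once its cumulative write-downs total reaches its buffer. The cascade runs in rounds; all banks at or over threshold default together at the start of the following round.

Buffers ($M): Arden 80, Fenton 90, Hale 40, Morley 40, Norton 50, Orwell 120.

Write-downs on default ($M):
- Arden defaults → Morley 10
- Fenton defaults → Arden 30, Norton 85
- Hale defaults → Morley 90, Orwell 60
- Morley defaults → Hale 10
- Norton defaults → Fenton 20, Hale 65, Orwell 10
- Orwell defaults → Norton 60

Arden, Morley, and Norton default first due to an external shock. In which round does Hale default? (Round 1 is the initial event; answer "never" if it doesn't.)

2

Round 1 — Arden, Morley, Norton default (initial).
  Fenton: +20 → 20 < 90
  Hale: +10+65 → 75 ≥ 40
  Orwell: +10 → 10 < 120
Round 2 — Hale defaults.
  Orwell: +60 → 70 < 120
No further defaults.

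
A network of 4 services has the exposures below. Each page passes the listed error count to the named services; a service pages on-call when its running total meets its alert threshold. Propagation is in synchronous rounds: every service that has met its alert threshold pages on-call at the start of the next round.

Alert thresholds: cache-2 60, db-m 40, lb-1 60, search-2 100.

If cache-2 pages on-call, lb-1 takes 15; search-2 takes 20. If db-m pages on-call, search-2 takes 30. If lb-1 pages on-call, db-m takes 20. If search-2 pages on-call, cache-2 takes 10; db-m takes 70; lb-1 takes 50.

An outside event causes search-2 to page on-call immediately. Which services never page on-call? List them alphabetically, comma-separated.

cache-2, lb-1

Round 1 — search-2 pages on-call (initial).
  cache-2: +10 → 10 < 60
  db-m: +70 → 70 ≥ 40
  lb-1: +50 → 50 < 60
Round 2 — db-m pages on-call.
No further pages.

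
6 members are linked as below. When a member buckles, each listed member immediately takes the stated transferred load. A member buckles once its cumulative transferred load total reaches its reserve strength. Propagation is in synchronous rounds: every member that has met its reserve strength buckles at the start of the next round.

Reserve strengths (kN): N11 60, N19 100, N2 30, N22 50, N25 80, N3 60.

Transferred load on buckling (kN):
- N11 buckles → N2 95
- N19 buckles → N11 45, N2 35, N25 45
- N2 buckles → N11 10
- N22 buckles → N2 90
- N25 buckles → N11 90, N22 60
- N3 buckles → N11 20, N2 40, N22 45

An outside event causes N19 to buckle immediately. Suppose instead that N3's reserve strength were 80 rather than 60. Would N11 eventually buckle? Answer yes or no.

With N3's reserve strength at 80:
Round 1 — N19 buckles (initial).
  N11: +45 → 45 < 60
  N2: +35 → 35 ≥ 30
  N25: +45 → 45 < 80
Round 2 — N2 buckles.
  N11: +10 → 55 < 60
No further bucklings.

no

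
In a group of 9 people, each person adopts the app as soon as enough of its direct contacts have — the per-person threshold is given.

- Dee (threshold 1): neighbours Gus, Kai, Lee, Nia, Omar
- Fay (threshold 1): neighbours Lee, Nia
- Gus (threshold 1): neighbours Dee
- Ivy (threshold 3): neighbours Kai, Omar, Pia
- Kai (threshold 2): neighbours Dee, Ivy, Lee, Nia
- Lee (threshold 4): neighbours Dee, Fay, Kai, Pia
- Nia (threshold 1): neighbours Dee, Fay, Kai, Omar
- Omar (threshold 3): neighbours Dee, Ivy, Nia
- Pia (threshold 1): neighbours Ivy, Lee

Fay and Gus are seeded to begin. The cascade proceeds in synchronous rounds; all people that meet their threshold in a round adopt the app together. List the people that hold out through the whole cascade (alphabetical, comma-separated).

Round 1 — Fay, Gus adopt the app (initial).
Round 2 — checking thresholds:
  Dee: 1 of 5 neighbours ≥ 1, adopts the app.
  Lee: 1 of 4 neighbours < 4, below threshold.
  Nia: 1 of 4 neighbours ≥ 1, adopts the app.
Round 3 — checking thresholds:
  Kai: 2 of 4 neighbours ≥ 2, adopts the app.
  Lee: 2 of 4 neighbours < 4, below threshold.
  Omar: 2 of 3 neighbours < 3, below threshold.
Round 4 — no new adoptions; cascade stops.

Ivy, Lee, Omar, Pia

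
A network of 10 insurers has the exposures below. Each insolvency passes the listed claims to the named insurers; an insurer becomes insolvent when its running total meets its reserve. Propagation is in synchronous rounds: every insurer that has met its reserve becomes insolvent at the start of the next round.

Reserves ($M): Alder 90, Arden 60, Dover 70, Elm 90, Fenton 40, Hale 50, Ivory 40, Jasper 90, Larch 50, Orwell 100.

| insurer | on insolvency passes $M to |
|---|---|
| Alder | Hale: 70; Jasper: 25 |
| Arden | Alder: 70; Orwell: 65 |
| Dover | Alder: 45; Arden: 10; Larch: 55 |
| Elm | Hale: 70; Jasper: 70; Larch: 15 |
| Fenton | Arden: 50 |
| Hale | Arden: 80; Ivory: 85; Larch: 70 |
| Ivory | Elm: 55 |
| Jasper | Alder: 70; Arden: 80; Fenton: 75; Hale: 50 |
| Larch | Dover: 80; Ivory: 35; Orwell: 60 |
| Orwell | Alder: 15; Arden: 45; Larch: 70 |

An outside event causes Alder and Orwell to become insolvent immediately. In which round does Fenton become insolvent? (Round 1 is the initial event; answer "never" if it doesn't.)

never

Round 1 — Alder, Orwell become insolvent (initial).
  Arden: +45 → 45 < 60
  Hale: +70 → 70 ≥ 50
  Jasper: +25 → 25 < 90
  Larch: +70 → 70 ≥ 50
Round 2 — Hale, Larch become insolvent.
  Arden: +80 → 125 ≥ 60
  Dover: +80 → 80 ≥ 70
  Ivory: +85+35 → 120 ≥ 40
Round 3 — Arden, Dover, Ivory become insolvent.
  Elm: +55 → 55 < 90
No further insolvencies.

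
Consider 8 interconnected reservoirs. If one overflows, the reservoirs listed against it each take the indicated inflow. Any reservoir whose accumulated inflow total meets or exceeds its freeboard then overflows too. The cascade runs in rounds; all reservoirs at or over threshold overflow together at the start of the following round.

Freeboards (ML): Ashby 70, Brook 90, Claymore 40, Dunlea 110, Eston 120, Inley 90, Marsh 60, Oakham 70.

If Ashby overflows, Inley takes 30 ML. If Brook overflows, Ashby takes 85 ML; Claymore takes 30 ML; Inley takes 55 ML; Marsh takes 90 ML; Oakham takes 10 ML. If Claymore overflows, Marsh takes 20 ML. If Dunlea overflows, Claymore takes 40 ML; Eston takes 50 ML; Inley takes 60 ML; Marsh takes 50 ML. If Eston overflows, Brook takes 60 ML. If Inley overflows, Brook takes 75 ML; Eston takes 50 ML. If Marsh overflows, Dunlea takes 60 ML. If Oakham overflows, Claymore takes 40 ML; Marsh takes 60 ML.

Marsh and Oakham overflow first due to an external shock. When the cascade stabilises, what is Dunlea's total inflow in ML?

60

Round 1 — Marsh, Oakham overflow (initial).
  Claymore: +40 → 40 ≥ 40
  Dunlea: +60 → 60 < 110
Round 2 — Claymore overflows.
No further overflows.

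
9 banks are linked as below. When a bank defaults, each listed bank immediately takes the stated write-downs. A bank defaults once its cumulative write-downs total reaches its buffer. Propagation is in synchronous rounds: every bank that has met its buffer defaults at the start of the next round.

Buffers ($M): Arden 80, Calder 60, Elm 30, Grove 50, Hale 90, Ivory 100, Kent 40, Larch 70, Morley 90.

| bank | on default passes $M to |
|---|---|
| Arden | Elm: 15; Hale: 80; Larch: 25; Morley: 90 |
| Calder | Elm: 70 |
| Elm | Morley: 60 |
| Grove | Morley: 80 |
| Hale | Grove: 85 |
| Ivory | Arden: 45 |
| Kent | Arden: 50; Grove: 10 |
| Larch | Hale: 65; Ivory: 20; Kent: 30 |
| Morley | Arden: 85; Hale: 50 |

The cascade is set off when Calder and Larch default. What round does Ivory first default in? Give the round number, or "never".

Round 1 — Calder, Larch default (initial).
  Elm: +70 → 70 ≥ 30
  Hale: +65 → 65 < 90
  Ivory: +20 → 20 < 100
  Kent: +30 → 30 < 40
Round 2 — Elm defaults.
  Morley: +60 → 60 < 90
No further defaults.

never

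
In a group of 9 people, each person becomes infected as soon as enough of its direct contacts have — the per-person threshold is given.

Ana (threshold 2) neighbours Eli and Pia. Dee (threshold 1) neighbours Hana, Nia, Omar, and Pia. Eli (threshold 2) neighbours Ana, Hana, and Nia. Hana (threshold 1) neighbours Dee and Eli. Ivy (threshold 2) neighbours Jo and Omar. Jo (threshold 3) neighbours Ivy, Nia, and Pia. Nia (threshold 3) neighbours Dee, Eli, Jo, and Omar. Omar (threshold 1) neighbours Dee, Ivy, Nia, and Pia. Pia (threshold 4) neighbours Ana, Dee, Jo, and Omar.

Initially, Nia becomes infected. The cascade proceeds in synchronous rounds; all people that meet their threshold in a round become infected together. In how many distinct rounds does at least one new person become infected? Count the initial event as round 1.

4

Round 1 — Nia becomes infected (initial).
Round 2 — checking thresholds:
  Dee: 1 of 4 neighbours ≥ 1, becomes infected.
  Eli: 1 of 3 neighbours < 2, below threshold.
  Jo: 1 of 3 neighbours < 3, below threshold.
  Omar: 1 of 4 neighbours ≥ 1, becomes infected.
Round 3 — checking thresholds:
  Eli: 1 of 3 neighbours < 2, below threshold.
  Hana: 1 of 2 neighbours ≥ 1, becomes infected.
  Ivy: 1 of 2 neighbours < 2, below threshold.
  Jo: 1 of 3 neighbours < 3, below threshold.
  Pia: 2 of 4 neighbours < 4, below threshold.
Round 4 — checking thresholds:
  Eli: 2 of 3 neighbours ≥ 2, becomes infected.
  Ivy: 1 of 2 neighbours < 2, below threshold.
  Jo: 1 of 3 neighbours < 3, below threshold.
  Pia: 2 of 4 neighbours < 4, below threshold.
Round 5 — no new infections; cascade stops.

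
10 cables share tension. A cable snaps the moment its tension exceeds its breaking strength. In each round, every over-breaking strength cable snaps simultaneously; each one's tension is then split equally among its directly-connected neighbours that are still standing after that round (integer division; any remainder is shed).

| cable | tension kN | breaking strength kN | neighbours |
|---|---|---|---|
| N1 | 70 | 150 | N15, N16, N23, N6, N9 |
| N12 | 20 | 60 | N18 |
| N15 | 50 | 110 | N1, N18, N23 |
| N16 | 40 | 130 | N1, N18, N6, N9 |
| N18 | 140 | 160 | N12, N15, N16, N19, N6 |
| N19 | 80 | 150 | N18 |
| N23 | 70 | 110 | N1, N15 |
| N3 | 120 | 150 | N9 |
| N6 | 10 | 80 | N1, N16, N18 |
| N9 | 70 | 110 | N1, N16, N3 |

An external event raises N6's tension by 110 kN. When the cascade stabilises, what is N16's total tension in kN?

125

Round 1 — N6 at 120 > 80. N6 snaps.
  N6 sheds 120 kN to N1, N16, N18: 40 each.
    N1: 70+40 = 110 ≤ 150
    N16: 40+40 = 80 ≤ 130
    N18: 140+40 = 180 > 160
Round 2 — N18 snaps.
  N18 sheds 180 kN to N12, N15, N16, N19: 45 each.
    N12: 20+45 = 65 > 60
    N15: 50+45 = 95 ≤ 110
    N16: 80+45 = 125 ≤ 130
    N19: 80+45 = 125 ≤ 150
Round 3 — N12 snaps.
  N12 sheds 65 kN: no online neighbours, lost.
No further breaks.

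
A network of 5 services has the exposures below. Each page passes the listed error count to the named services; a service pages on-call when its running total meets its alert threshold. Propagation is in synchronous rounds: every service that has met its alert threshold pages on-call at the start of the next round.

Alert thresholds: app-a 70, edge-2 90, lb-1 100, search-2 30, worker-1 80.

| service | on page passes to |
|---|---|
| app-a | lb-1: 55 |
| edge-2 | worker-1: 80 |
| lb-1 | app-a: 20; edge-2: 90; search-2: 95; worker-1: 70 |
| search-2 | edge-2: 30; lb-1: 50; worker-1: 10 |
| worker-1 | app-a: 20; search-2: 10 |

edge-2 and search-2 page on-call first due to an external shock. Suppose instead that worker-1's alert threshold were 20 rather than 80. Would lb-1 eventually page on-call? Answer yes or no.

no

With worker-1's alert threshold at 20:
Round 1 — edge-2, search-2 page on-call (initial).
  lb-1: +50 → 50 < 100
  worker-1: +80+10 → 90 ≥ 20
Round 2 — worker-1 pages on-call.
  app-a: +20 → 20 < 70
No further pages.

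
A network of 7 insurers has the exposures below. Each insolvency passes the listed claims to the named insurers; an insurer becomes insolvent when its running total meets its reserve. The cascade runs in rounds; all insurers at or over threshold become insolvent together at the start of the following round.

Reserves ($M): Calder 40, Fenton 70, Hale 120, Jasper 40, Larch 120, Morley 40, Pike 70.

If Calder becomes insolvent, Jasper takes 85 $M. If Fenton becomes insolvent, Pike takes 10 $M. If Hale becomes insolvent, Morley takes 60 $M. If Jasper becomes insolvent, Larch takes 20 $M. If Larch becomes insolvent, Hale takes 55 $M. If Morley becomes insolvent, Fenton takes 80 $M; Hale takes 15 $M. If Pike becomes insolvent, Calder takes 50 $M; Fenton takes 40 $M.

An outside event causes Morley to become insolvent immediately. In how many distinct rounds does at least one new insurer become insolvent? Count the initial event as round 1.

2

Round 1 — Morley becomes insolvent (initial).
  Fenton: +80 → 80 ≥ 70
  Hale: +15 → 15 < 120
Round 2 — Fenton becomes insolvent.
  Pike: +10 → 10 < 70
No further insolvencies.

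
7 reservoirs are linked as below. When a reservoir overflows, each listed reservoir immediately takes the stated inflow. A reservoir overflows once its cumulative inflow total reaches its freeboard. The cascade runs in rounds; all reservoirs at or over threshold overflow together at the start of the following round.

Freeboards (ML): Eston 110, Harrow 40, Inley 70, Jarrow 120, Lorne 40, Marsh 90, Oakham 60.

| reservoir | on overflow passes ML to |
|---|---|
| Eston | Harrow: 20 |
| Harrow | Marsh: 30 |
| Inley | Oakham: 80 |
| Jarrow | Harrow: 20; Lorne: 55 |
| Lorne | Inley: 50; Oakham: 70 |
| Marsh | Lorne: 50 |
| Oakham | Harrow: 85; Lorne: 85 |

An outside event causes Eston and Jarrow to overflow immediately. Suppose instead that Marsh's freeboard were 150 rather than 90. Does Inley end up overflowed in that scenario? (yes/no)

With Marsh's freeboard at 150:
Round 1 — Eston, Jarrow overflow (initial).
  Harrow: +20+20 → 40 ≥ 40
  Lorne: +55 → 55 ≥ 40
Round 2 — Harrow, Lorne overflow.
  Inley: +50 → 50 < 70
  Marsh: +30 → 30 < 150
  Oakham: +70 → 70 ≥ 60
Round 3 — Oakham overflows.
No further overflows.

no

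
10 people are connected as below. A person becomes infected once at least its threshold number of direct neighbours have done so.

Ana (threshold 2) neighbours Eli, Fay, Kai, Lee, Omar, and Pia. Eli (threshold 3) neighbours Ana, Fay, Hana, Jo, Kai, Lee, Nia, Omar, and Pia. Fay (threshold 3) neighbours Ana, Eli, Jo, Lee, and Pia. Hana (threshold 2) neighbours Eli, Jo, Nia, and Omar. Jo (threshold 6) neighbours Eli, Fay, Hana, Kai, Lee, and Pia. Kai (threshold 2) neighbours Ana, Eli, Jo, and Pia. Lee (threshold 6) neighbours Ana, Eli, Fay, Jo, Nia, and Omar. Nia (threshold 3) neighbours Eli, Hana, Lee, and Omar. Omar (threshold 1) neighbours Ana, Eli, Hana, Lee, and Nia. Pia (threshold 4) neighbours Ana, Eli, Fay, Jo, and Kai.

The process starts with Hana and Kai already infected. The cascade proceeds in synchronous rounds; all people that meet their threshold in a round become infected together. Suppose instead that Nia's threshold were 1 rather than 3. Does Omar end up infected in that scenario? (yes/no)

yes

With Nia's threshold at 1:
Round 1 — Hana, Kai become infected (initial).
Round 2 — checking thresholds:
  Ana: 1 of 6 neighbours < 2, not yet.
  Eli: 2 of 9 neighbours < 3, not yet.
  Jo: 2 of 6 neighbours < 6, not yet.
  Nia: 1 of 4 neighbours ≥ 1, becomes infected.
  Omar: 1 of 5 neighbours ≥ 1, becomes infected.
  Pia: 1 of 5 neighbours < 4, not yet.
Round 3 — checking thresholds:
  Ana: 2 of 6 neighbours ≥ 2, becomes infected.
  Eli: 4 of 9 neighbours ≥ 3, becomes infected.
  Jo: 2 of 6 neighbours < 6, not yet.
  Lee: 2 of 6 neighbours < 6, not yet.
  Pia: 1 of 5 neighbours < 4, not yet.
Round 4 — no new infections; cascade stops.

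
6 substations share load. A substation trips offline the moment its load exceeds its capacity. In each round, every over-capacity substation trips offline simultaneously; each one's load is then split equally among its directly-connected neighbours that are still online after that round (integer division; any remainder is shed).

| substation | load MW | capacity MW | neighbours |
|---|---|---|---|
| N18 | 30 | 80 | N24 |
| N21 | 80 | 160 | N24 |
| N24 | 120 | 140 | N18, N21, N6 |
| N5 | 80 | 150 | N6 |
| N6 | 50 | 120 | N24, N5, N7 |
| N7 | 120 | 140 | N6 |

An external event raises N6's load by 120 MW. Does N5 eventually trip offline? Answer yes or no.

no

Round 1 — N6 at 170 > 120. N6 trips offline.
  N6 sheds 170 MW to N24, N5, N7: 56 each (2 lost).
    N24: 120+56 = 176 > 140
    N5: 80+56 = 136 ≤ 150
    N7: 120+56 = 176 > 140
Round 2 — N24, N7 trip offline.
  N24 sheds 176 MW to N18, N21: 88 each.
    N18: 30+88 = 118 > 80
    N21: 80+88 = 168 > 160
  N7 sheds 176 MW: no online neighbours, lost.
Round 3 — N18, N21 trip offline.
  N18 sheds 118 MW: no online neighbours, lost.
  N21 sheds 168 MW: no online neighbours, lost.
No further trips.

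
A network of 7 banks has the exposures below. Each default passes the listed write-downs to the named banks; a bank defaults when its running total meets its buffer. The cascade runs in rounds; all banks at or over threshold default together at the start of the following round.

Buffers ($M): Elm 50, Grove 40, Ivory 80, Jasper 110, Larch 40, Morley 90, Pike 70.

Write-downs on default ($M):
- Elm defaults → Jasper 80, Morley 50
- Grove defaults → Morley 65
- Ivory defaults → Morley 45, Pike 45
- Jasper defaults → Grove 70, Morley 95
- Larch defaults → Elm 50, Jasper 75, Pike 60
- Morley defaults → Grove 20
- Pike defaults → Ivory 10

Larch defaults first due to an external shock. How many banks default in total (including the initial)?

Round 1 — Larch defaults (initial).
  Elm: +50 → 50 ≥ 50
  Jasper: +75 → 75 < 110
  Pike: +60 → 60 < 70
Round 2 — Elm defaults.
  Jasper: +80 → 155 ≥ 110
  Morley: +50 → 50 < 90
Round 3 — Jasper defaults.
  Grove: +70 → 70 ≥ 40
  Morley: +95 → 145 ≥ 90
Round 4 — Grove, Morley default.
No further defaults.

5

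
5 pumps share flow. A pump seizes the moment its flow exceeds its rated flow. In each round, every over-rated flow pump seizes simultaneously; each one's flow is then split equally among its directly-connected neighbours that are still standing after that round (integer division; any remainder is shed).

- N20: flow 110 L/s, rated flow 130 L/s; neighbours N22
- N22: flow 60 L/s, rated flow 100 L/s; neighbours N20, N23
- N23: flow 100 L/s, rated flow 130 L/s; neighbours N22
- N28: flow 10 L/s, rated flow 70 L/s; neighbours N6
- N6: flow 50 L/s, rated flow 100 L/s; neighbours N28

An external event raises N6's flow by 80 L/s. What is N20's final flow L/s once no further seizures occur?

110

Round 1 — N6 at 130 > 100. N6 seizes.
  N6 sheds 130 L/s to N28: 130 each.
    N28: 10+130 = 140 > 70
Round 2 — N28 seizes.
  N28 sheds 140 L/s: no online neighbours, lost.
No further seizures.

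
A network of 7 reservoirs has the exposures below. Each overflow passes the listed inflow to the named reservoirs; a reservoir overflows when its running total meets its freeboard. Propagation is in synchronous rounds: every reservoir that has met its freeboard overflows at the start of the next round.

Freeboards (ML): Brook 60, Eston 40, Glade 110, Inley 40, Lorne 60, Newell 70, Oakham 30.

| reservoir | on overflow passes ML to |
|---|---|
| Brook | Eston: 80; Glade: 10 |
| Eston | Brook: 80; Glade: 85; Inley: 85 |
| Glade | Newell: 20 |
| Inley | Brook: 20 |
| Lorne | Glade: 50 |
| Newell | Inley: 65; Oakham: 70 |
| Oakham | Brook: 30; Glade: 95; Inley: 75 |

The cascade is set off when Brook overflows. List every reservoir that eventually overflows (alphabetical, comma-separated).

Round 1 — Brook overflows (initial).
  Eston: +80 → 80 ≥ 40
  Glade: +10 → 10 < 110
Round 2 — Eston overflows.
  Glade: +85 → 95 < 110
  Inley: +85 → 85 ≥ 40
Round 3 — Inley overflows.
No further overflows.

Brook, Eston, Inley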